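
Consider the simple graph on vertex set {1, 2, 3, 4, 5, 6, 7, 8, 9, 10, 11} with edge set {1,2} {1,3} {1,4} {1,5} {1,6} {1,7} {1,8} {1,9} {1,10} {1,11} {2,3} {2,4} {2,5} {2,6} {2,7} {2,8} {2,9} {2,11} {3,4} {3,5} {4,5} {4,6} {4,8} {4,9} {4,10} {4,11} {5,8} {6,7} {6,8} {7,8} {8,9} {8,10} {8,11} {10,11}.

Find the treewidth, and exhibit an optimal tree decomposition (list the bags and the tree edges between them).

Treewidth 4.
One optimal decomposition is:
Bags: B1 = {1, 2, 4, 8, 11}  B2 = {1, 2, 4, 6, 8}  B3 = {1, 2, 4, 5, 8}  B4 = {1, 2, 4, 8, 9}  B5 = {1, 2, 6, 7, 8}  B6 = {1, 2, 3, 4, 5}  B7 = {1, 4, 8, 10, 11}
Tree: B1–B2, B2–B3, B3–B4, B2–B5, B3–B6, B1–B7

Each bag holds 5 vertices, so the decomposition has width 4, which upper-bounds the treewidth. Conversely, {1, 2, 4, 8, 9} is a clique of size 5, and the vertices of any clique must share a bag in every tree decomposition; so some bag has ≥ 5 vertices and tw(G) ≥ 4. Therefore the treewidth is 4.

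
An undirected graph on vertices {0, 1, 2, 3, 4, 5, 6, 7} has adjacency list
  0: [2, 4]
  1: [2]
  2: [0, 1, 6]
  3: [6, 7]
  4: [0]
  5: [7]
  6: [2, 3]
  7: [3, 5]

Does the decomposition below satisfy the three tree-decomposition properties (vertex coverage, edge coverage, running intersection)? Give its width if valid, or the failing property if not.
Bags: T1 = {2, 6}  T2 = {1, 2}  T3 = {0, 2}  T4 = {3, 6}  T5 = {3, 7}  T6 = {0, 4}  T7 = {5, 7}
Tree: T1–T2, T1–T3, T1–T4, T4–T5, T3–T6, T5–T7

Yes; width 1.

Checking the three conditions: (i) the bags cover all of {0, 1, 2, 3, 4, 5, 6, 7}; (ii) for each edge, some bag contains both endpoints; (iii) the bags containing any fixed vertex form a subtree. All hold, so the decomposition is valid with width 2 − 1 = 1.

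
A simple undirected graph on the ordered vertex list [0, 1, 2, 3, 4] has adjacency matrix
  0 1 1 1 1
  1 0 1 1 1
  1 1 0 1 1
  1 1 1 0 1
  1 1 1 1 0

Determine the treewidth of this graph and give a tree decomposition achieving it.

Treewidth 4.
One optimal decomposition is:
Bags: B1 = {0, 1, 2, 3, 4}
Tree: (single bag)

A single bag containing all 5 vertices is trivially a valid decomposition of width 4. For the lower bound, the 5 vertices {0, 1, 2, 3, 4} are pairwise adjacent, and any tree decomposition puts a clique entirely inside one bag — forcing width ≥ 4. The upper and lower bounds meet at 4, so that is the treewidth.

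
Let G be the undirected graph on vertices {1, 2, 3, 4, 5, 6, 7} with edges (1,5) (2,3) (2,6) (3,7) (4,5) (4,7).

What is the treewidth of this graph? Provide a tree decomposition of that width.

Treewidth 1.
Bags: B1 = {2, 6}  B2 = {2, 3}  B3 = {3, 7}  B4 = {4, 7}  B5 = {4, 5}  B6 = {1, 5}
Tree: B1–B2, B2–B3, B3–B4, B4–B5, B5–B6

Each bag holds 2 vertices, so the decomposition has width 1, which upper-bounds the treewidth. Since G has at least one edge (e.g. 6–2), it is not an edgeless graph, so tw(G) ≥ 1. Combining the bounds, tw(G) = 1.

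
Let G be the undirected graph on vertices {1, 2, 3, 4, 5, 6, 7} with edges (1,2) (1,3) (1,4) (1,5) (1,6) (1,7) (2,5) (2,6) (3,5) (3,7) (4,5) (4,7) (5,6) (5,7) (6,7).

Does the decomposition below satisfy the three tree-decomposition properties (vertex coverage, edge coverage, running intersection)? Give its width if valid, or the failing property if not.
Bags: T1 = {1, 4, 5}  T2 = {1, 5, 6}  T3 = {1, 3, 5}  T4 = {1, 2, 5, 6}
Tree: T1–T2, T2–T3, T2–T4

A tree decomposition must satisfy three properties: every vertex lies in some bag; for every edge, both endpoints lie together in some bag; and for every vertex, the bags containing it form a connected subtree. Here vertex 7 appears in no bag, so the decomposition is invalid.

No — vertex 7 appears in no bag.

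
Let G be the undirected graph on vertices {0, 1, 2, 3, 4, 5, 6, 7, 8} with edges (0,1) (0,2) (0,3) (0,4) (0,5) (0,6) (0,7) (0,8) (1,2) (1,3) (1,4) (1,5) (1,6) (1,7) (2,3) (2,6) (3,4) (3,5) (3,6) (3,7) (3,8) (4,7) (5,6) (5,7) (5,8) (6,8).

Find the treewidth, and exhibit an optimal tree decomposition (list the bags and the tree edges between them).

Each bag holds 5 vertices, so the decomposition has width 4, which upper-bounds the treewidth. Conversely, {0, 3, 5, 6, 8} is a clique of size 5, and the vertices of any clique must share a bag in every tree decomposition; so some bag has ≥ 5 vertices and tw(G) ≥ 4. Therefore the treewidth is 4.

Treewidth 4.
One optimal decomposition is:
Bags: B1 = {0, 1, 3, 5, 6}  B2 = {0, 1, 3, 5, 7}  B3 = {0, 1, 3, 4, 7}  B4 = {0, 1, 2, 3, 6}  B5 = {0, 3, 5, 6, 8}
Tree: B1–B2, B2–B3, B1–B4, B1–B5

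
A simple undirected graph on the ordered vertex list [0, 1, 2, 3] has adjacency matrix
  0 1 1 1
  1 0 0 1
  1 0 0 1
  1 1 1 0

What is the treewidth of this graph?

A width-2 tree decomposition is:
Bags: B1 = {0, 2, 3}  B2 = {0, 1, 3}
Tree: B1–B2
The largest bag has 3 vertices, giving width 2; this decomposition certifies tw(G) ≤ 2. On the other hand G contains the 3-clique {0, 1, 3}. A clique must lie in a single bag of any decomposition, so no decomposition can have width below 2. Hence tw(G) = 2 exactly.

2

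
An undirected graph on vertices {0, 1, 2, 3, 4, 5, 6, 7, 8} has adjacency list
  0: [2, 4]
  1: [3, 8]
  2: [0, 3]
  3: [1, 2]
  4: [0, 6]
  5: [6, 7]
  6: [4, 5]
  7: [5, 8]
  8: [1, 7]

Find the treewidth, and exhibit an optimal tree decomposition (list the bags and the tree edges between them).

The largest bag has 3 vertices, giving width 2; this decomposition certifies tw(G) ≤ 2. For the lower bound, G contains the cycle 2–0–4–6–5–7–8–1–3–2, so G is not a forest; only forests have treewidth ≤ 1, hence tw(G) ≥ 2. Therefore the treewidth is 2.

Treewidth 2.
One such decomposition:
Bags: B1 = {0, 2, 4}  B2 = {2, 4, 6}  B3 = {2, 5, 6}  B4 = {2, 5, 7}  B5 = {2, 7, 8}  B6 = {1, 2, 8}  B7 = {1, 2, 3}
Tree: B1–B2, B2–B3, B3–B4, B4–B5, B5–B6, B6–B7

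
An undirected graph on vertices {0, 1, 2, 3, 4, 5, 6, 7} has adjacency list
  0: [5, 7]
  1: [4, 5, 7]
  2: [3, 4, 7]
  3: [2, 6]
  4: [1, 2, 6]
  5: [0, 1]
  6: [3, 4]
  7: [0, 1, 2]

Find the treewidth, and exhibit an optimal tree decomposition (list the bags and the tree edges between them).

Each bag holds 3 vertices, so the decomposition has width 2, which upper-bounds the treewidth. Since 0–5–1–7–0 is a cycle in G, G is not acyclic. Forests are exactly the graphs of treewidth ≤ 1, so tw(G) ≥ 2. Hence tw(G) = 2 exactly.

Treewidth 2.
Bags: B1 = {0, 5, 7}  B2 = {1, 5, 7}  B3 = {1, 2, 7}  B4 = {1, 2, 4}  B5 = {2, 3, 4}  B6 = {3, 4, 6}
Tree: B1–B2, B2–B3, B3–B4, B4–B5, B5–B6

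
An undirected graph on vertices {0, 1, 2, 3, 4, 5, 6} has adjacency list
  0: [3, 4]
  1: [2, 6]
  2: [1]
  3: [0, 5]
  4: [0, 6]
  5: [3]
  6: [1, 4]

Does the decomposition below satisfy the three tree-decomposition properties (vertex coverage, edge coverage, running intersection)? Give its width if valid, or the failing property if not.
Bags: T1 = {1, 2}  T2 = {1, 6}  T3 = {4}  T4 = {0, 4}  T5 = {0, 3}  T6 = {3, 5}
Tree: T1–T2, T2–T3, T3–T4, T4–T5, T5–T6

A tree decomposition must satisfy three properties: every vertex lies in some bag; for every edge, both endpoints lie together in some bag; and for every vertex, the bags containing it form a connected subtree. Here edge (6,4) lies in no bag, so the decomposition is invalid.

No — edge (6,4) lies in no bag.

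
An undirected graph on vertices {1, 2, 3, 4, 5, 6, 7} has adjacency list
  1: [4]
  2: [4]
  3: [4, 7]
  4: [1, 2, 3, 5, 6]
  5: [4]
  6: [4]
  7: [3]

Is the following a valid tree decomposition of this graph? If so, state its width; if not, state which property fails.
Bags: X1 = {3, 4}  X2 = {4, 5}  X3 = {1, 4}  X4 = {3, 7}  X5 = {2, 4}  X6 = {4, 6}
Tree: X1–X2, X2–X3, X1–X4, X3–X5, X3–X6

Checking the three conditions: (i) the bags cover all of {1, 2, 3, 4, 5, 6, 7}; (ii) for each edge, some bag contains both endpoints; (iii) the bags containing any fixed vertex form a subtree. All hold, so the decomposition is valid with width 2 − 1 = 1.

Yes; width 1.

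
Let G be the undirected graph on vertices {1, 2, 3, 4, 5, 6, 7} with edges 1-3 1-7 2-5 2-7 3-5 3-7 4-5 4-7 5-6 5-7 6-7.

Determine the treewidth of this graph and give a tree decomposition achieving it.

Treewidth 2.
One such decomposition:
Bags: B1 = {3, 5, 7}  B2 = {2, 5, 7}  B3 = {5, 6, 7}  B4 = {1, 3, 7}  B5 = {4, 5, 7}
Tree: B1–B2, B2–B3, B1–B4, B1–B5

The largest bag has 3 vertices, giving width 2; this decomposition certifies tw(G) ≤ 2. On the other hand G contains the 3-clique {1, 3, 7}. A clique must lie in a single bag of any decomposition, so no decomposition can have width below 2. Therefore the treewidth is 2.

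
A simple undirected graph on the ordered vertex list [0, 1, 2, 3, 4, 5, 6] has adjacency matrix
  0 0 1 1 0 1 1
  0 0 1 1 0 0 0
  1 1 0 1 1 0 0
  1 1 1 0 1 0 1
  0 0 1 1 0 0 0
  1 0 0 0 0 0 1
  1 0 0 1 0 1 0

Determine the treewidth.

2

A width-2 tree decomposition is:
Bags: B1 = {1, 2, 3}  B2 = {2, 3, 4}  B3 = {0, 2, 3}  B4 = {0, 3, 6}  B5 = {0, 5, 6}
Tree: B1–B2, B1–B3, B3–B4, B4–B5
Every bag has size at most 3, so the width is 3 − 1 = 2 and tw(G) ≤ 2. Conversely, {0, 2, 3} is a clique of size 3, and the vertices of any clique must share a bag in every tree decomposition; so some bag has ≥ 3 vertices and tw(G) ≥ 2. Therefore the treewidth is 2.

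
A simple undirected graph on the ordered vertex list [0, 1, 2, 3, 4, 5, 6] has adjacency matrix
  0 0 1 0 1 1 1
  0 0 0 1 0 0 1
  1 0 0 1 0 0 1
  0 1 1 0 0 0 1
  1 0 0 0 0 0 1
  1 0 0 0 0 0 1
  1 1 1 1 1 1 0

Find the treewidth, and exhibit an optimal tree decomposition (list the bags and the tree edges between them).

Treewidth 2.
One such decomposition:
Bags: B1 = {0, 2, 6}  B2 = {2, 3, 6}  B3 = {1, 3, 6}  B4 = {0, 5, 6}  B5 = {0, 4, 6}
Tree: B1–B2, B2–B3, B1–B4, B1–B5

Every bag has size at most 3, so the width is 3 − 1 = 2 and tw(G) ≤ 2. Conversely, {0, 2, 6} is a clique of size 3, and the vertices of any clique must share a bag in every tree decomposition; so some bag has ≥ 3 vertices and tw(G) ≥ 2. Combining the bounds, tw(G) = 2.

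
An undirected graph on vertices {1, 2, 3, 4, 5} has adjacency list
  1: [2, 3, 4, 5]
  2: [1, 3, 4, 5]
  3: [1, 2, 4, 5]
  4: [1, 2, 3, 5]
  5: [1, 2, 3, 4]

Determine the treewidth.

4

A width-4 tree decomposition is:
Bags: B1 = {1, 2, 3, 4, 5}
Tree: (single bag)
A single bag containing all 5 vertices is trivially a valid decomposition of width 4. For the lower bound, the 5 vertices {1, 2, 3, 4, 5} are pairwise adjacent, and any tree decomposition puts a clique entirely inside one bag — forcing width ≥ 4. Hence tw(G) = 4 exactly.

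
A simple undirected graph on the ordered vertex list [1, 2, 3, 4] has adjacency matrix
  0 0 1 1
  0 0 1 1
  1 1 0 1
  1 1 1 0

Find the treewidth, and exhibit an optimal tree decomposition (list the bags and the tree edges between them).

The largest bag has 3 vertices, giving width 2; this decomposition certifies tw(G) ≤ 2. Conversely, {1, 3, 4} is a clique of size 3, and the vertices of any clique must share a bag in every tree decomposition; so some bag has ≥ 3 vertices and tw(G) ≥ 2. Therefore the treewidth is 2.

Treewidth 2.
One optimal decomposition is:
Bags: B1 = {1, 3, 4}  B2 = {2, 3, 4}
Tree: B1–B2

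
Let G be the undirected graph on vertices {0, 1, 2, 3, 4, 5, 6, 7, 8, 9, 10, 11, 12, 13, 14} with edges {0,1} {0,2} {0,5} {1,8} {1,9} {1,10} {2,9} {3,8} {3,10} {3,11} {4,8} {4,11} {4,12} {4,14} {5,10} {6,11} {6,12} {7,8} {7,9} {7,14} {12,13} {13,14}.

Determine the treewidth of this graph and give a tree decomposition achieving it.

Every bag has size at most 4, so the width is 4 − 1 = 3 and tw(G) ≤ 3. For the lower bound: the 4 vertex sets {0,2,5}, {9}, {1}, {3,7,8,10} are disjoint, each induces a connected subgraph, and every pair is joined by at least one edge of G. Contracting each set to a single vertex therefore yields K_{4} as a minor, and since treewidth is minor-monotone, tw(G) ≥ tw(K_{4}) = 3. Hence tw(G) = 3 exactly.

Treewidth 3.
One optimal decomposition is:
Bags: B1 = {0, 2, 5, 9}  B2 = {0, 1, 5, 9}  B3 = {1, 5, 9, 10}  B4 = {1, 7, 9, 10}  B5 = {1, 7, 8, 10}  B6 = {3, 7, 8, 10}  B7 = {3, 7, 8, 14}  B8 = {3, 4, 8, 14}  B9 = {3, 4, 11, 14}  B10 = {4, 11, 13, 14}  B11 = {4, 11, 12, 13}  B12 = {6, 11, 12, 13}
Tree: B1–B2, B2–B3, B3–B4, B4–B5, B5–B6, B6–B7, B7–B8, B8–B9, B9–B10, B10–B11, B11–B12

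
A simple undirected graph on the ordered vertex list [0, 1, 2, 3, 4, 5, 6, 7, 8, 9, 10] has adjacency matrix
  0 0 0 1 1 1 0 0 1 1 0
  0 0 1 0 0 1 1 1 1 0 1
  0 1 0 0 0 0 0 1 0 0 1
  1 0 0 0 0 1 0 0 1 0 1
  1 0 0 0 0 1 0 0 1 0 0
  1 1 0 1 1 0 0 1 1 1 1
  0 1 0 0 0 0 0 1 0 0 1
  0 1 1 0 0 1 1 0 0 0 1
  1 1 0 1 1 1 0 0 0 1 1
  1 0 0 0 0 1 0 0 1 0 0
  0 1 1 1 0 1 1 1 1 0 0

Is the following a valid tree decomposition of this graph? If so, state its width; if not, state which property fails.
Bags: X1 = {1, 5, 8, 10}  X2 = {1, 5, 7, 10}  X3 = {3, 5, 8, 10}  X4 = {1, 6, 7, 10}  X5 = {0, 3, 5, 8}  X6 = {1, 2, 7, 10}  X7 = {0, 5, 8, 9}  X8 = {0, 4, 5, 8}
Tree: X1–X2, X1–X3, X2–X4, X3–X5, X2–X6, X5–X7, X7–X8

Yes; width 3.

Every vertex of G appears in some bag (union = {0, 1, 2, 3, 4, 5, 6, 7, 8, 9, 10}); every edge is covered by a bag; and for each vertex v the set of bags containing v is connected in the bag tree. The decomposition is therefore valid. The largest bag has 4 vertices, so the width is 3.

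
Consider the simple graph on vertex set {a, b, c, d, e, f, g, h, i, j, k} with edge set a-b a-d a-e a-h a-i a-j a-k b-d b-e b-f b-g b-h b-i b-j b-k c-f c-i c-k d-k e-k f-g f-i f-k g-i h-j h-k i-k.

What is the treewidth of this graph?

3

A width-3 tree decomposition is:
Bags: B1 = {a, b, i, k}  B2 = {b, f, i, k}  B3 = {a, b, e, k}  B4 = {a, b, h, k}  B5 = {b, f, g, i}  B6 = {c, f, i, k}  B7 = {a, b, d, k}  B8 = {a, b, h, j}
Tree: B1–B2, B1–B3, B3–B4, B2–B5, B2–B6, B4–B7, B4–B8
Every bag has size at most 4, so the width is 4 − 1 = 3 and tw(G) ≤ 3. Conversely, {c, f, i, k} is a clique of size 4, and the vertices of any clique must share a bag in every tree decomposition; so some bag has ≥ 4 vertices and tw(G) ≥ 3. The upper and lower bounds meet at 3, so that is the treewidth.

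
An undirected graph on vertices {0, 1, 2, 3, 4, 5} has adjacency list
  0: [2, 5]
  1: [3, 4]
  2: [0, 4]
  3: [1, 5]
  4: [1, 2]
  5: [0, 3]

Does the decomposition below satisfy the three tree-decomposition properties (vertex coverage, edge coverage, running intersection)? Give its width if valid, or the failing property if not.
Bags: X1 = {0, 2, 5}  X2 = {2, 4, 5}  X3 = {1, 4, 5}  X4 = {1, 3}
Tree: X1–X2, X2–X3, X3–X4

No — edge (5,3) lies in no bag.

A tree decomposition must satisfy three properties: every vertex lies in some bag; for every edge, both endpoints lie together in some bag; and for every vertex, the bags containing it form a connected subtree. Here edge (5,3) lies in no bag, so the decomposition is invalid.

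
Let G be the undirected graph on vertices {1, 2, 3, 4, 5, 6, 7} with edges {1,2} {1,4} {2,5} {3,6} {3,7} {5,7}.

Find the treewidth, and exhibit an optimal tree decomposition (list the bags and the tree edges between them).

Treewidth 1.
One such decomposition:
Bags: B1 = {1, 4}  B2 = {1, 2}  B3 = {2, 5}  B4 = {5, 7}  B5 = {3, 7}  B6 = {3, 6}
Tree: B1–B2, B2–B3, B3–B4, B4–B5, B5–B6

Every bag has size at most 2, so the width is 2 − 1 = 1 and tw(G) ≤ 1. Any graph with an edge has treewidth ≥ 1, and G has the edge 4–1. Combining the bounds, tw(G) = 1.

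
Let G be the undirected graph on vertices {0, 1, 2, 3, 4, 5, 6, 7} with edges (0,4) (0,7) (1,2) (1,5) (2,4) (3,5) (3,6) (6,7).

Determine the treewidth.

2

A width-2 tree decomposition is:
Bags: B1 = {1, 2, 4}  B2 = {1, 4, 5}  B3 = {3, 4, 5}  B4 = {3, 4, 6}  B5 = {4, 6, 7}  B6 = {0, 4, 7}
Tree: B1–B2, B2–B3, B3–B4, B4–B5, B5–B6
Each bag holds 3 vertices, so the decomposition has width 2, which upper-bounds the treewidth. The edges 4–2–1–5–3–6–7–0–4 form a cycle, so G is not a tree and its treewidth is at least 2. Hence tw(G) = 2 exactly.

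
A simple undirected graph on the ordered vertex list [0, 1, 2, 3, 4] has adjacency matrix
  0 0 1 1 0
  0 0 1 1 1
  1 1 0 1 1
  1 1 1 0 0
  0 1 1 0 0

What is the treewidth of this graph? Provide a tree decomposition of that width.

Treewidth 2.
One such decomposition:
Bags: B1 = {1, 2, 3}  B2 = {1, 2, 4}  B3 = {0, 2, 3}
Tree: B1–B2, B1–B3

Every bag has size at most 3, so the width is 3 − 1 = 2 and tw(G) ≤ 2. For the lower bound, the 3 vertices {0, 2, 3} are pairwise adjacent, and any tree decomposition puts a clique entirely inside one bag — forcing width ≥ 2. Combining the bounds, tw(G) = 2.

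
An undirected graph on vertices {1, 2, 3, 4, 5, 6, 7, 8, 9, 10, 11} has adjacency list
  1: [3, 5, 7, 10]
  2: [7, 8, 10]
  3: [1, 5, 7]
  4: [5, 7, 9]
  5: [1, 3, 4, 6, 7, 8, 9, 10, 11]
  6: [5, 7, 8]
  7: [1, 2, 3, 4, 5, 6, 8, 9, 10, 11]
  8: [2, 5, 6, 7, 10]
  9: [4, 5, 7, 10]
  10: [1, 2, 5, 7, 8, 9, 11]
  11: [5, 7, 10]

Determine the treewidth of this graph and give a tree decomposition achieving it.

Treewidth 3.
One such decomposition:
Bags: B1 = {5, 7, 9, 10}  B2 = {5, 7, 8, 10}  B3 = {1, 5, 7, 10}  B4 = {2, 7, 8, 10}  B5 = {1, 3, 5, 7}  B6 = {5, 6, 7, 8}  B7 = {5, 7, 10, 11}  B8 = {4, 5, 7, 9}
Tree: B1–B2, B2–B3, B2–B4, B3–B5, B2–B6, B3–B7, B1–B8

The largest bag has 4 vertices, giving width 3; this decomposition certifies tw(G) ≤ 3. On the other hand G contains the 4-clique {2, 7, 8, 10}. A clique must lie in a single bag of any decomposition, so no decomposition can have width below 3. Hence tw(G) = 3 exactly.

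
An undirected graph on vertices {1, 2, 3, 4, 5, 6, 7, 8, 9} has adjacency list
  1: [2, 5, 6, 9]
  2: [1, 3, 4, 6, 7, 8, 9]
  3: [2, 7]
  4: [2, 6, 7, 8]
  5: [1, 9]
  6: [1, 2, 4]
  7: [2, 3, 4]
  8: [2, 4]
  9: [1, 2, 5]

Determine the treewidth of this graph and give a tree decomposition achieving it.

Each bag holds 3 vertices, so the decomposition has width 2, which upper-bounds the treewidth. For the lower bound, the 3 vertices {1, 2, 9} are pairwise adjacent, and any tree decomposition puts a clique entirely inside one bag — forcing width ≥ 2. Therefore the treewidth is 2.

Treewidth 2.
Bags: B1 = {1, 2, 9}  B2 = {1, 2, 6}  B3 = {2, 4, 6}  B4 = {2, 4, 8}  B5 = {1, 5, 9}  B6 = {2, 4, 7}  B7 = {2, 3, 7}
Tree: B1–B2, B2–B3, B3–B4, B1–B5, B3–B6, B6–B7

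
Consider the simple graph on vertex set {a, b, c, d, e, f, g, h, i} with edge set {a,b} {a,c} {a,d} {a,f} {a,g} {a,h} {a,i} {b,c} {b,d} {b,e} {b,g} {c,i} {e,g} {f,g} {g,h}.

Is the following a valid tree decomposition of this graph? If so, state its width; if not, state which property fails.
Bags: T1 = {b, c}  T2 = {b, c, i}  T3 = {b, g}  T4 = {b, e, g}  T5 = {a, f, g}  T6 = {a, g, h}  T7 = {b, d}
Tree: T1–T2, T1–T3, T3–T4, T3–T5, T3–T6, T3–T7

A tree decomposition must satisfy three properties: every vertex lies in some bag; for every edge, both endpoints lie together in some bag; and for every vertex, the bags containing it form a connected subtree. Here edge (a,b) lies in no bag, so the decomposition is invalid.

No — edge (a,b) lies in no bag.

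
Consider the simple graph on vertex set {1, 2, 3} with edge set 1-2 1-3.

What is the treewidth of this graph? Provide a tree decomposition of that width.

Every bag has size at most 2, so the width is 2 − 1 = 1 and tw(G) ≤ 1. Since G has at least one edge (e.g. 2–1), it is not an edgeless graph, so tw(G) ≥ 1. Hence tw(G) = 1 exactly.

Treewidth 1.
One such decomposition:
Bags: B1 = {1, 2}  B2 = {1, 3}
Tree: B1–B2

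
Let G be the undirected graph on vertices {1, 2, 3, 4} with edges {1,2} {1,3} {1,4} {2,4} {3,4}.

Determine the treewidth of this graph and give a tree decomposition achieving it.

Treewidth 2.
Bags: B1 = {1, 2, 4}  B2 = {1, 3, 4}
Tree: B1–B2

Each bag holds 3 vertices, so the decomposition has width 2, which upper-bounds the treewidth. For the lower bound, the 3 vertices {1, 2, 4} are pairwise adjacent, and any tree decomposition puts a clique entirely inside one bag — forcing width ≥ 2. The upper and lower bounds meet at 2, so that is the treewidth.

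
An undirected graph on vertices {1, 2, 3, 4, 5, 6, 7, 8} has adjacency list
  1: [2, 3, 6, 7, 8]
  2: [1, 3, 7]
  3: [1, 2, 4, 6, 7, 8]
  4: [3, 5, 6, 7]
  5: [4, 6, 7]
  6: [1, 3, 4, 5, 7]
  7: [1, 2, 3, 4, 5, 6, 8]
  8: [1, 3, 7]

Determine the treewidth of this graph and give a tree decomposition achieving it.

Treewidth 3.
One optimal decomposition is:
Bags: B1 = {3, 4, 6, 7}  B2 = {1, 3, 6, 7}  B3 = {1, 3, 7, 8}  B4 = {4, 5, 6, 7}  B5 = {1, 2, 3, 7}
Tree: B1–B2, B2–B3, B1–B4, B2–B5

The largest bag has 4 vertices, giving width 3; this decomposition certifies tw(G) ≤ 3. Conversely, {1, 3, 7, 8} is a clique of size 4, and the vertices of any clique must share a bag in every tree decomposition; so some bag has ≥ 4 vertices and tw(G) ≥ 3. The upper and lower bounds meet at 3, so that is the treewidth.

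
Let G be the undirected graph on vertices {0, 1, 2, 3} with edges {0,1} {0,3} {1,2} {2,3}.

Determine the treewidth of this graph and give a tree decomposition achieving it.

Each bag holds 3 vertices, so the decomposition has width 2, which upper-bounds the treewidth. The edges 2–1–0–3–2 form a cycle, so G is not a tree and its treewidth is at least 2. The upper and lower bounds meet at 2, so that is the treewidth.

Treewidth 2.
One such decomposition:
Bags: B1 = {0, 1, 2}  B2 = {0, 2, 3}
Tree: B1–B2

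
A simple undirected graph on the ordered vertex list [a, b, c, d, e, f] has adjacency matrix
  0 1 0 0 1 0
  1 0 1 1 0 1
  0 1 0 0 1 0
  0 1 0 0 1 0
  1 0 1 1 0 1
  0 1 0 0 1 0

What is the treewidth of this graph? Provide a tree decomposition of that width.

Treewidth 2.
One optimal decomposition is:
Bags: B1 = {b, d, e}  B2 = {b, e, f}  B3 = {a, b, e}  B4 = {b, c, e}
Tree: B1–B2, B2–B3, B3–B4

The largest bag has 3 vertices, giving width 2; this decomposition certifies tw(G) ≤ 2. Since d–b–f–e–d is a cycle in G, G is not acyclic. Forests are exactly the graphs of treewidth ≤ 1, so tw(G) ≥ 2. Therefore the treewidth is 2.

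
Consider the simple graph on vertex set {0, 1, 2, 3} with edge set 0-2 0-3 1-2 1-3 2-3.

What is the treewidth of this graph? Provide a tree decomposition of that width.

Each bag holds 3 vertices, so the decomposition has width 2, which upper-bounds the treewidth. For the lower bound, the 3 vertices {0, 2, 3} are pairwise adjacent, and any tree decomposition puts a clique entirely inside one bag — forcing width ≥ 2. Combining the bounds, tw(G) = 2.

Treewidth 2.
Bags: B1 = {1, 2, 3}  B2 = {0, 2, 3}
Tree: B1–B2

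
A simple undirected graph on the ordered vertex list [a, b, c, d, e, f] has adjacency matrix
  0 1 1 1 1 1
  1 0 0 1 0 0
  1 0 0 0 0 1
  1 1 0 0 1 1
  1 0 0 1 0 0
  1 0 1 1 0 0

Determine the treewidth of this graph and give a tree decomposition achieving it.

Treewidth 2.
One such decomposition:
Bags: B1 = {a, d, f}  B2 = {a, c, f}  B3 = {a, d, e}  B4 = {a, b, d}
Tree: B1–B2, B1–B3, B3–B4

Each bag holds 3 vertices, so the decomposition has width 2, which upper-bounds the treewidth. Conversely, {a, d, e} is a clique of size 3, and the vertices of any clique must share a bag in every tree decomposition; so some bag has ≥ 3 vertices and tw(G) ≥ 2. Combining the bounds, tw(G) = 2.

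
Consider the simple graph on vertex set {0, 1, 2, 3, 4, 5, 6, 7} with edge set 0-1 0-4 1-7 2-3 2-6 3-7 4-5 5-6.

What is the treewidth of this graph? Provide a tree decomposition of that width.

The largest bag has 3 vertices, giving width 2; this decomposition certifies tw(G) ≤ 2. Since 6–2–3–7–1–0–4–5–6 is a cycle in G, G is not acyclic. Forests are exactly the graphs of treewidth ≤ 1, so tw(G) ≥ 2. The upper and lower bounds meet at 2, so that is the treewidth.

Treewidth 2.
Bags: B1 = {2, 3, 6}  B2 = {3, 6, 7}  B3 = {1, 6, 7}  B4 = {0, 1, 6}  B5 = {0, 4, 6}  B6 = {4, 5, 6}
Tree: B1–B2, B2–B3, B3–B4, B4–B5, B5–B6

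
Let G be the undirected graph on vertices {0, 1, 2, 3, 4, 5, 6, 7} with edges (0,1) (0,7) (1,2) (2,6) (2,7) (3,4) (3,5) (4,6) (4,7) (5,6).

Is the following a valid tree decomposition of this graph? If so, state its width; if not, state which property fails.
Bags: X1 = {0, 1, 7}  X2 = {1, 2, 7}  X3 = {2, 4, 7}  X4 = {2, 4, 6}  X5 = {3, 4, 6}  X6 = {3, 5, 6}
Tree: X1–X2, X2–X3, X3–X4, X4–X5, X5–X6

Yes; width 2.

Vertex coverage: the bags together contain {0, 1, 2, 3, 4, 5, 6, 7}, the full vertex set. Edge coverage: each edge of G has both endpoints in at least one bag. Running intersection: for every vertex, the bags containing it form a connected subtree. All three properties hold, so this is a valid tree decomposition of width max|bag| − 1 = 2, and hence tw(G) ≤ 2.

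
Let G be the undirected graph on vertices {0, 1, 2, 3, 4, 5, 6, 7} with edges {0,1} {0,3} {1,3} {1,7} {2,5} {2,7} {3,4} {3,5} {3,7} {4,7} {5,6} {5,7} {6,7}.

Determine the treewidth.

2

A width-2 tree decomposition is:
Bags: B1 = {1, 3, 7}  B2 = {3, 5, 7}  B3 = {5, 6, 7}  B4 = {2, 5, 7}  B5 = {0, 1, 3}  B6 = {3, 4, 7}
Tree: B1–B2, B2–B3, B3–B4, B1–B5, B1–B6
Every bag has size at most 3, so the width is 3 − 1 = 2 and tw(G) ≤ 2. For the lower bound, the 3 vertices {0, 1, 3} are pairwise adjacent, and any tree decomposition puts a clique entirely inside one bag — forcing width ≥ 2. Therefore the treewidth is 2.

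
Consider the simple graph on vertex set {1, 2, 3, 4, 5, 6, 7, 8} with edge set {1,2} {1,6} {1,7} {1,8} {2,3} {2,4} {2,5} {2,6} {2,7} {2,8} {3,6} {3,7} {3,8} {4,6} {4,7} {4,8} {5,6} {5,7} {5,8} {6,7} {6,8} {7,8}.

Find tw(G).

A width-4 tree decomposition is:
Bags: B1 = {2, 4, 6, 7, 8}  B2 = {2, 5, 6, 7, 8}  B3 = {1, 2, 6, 7, 8}  B4 = {2, 3, 6, 7, 8}
Tree: B1–B2, B1–B3, B2–B4
Each bag holds 5 vertices, so the decomposition has width 4, which upper-bounds the treewidth. On the other hand G contains the 5-clique {1, 2, 6, 7, 8}. A clique must lie in a single bag of any decomposition, so no decomposition can have width below 4. Therefore the treewidth is 4.

4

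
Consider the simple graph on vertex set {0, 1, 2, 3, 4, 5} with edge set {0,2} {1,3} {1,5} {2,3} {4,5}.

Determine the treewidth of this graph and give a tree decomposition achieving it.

Treewidth 1.
Bags: B1 = {0, 2}  B2 = {2, 3}  B3 = {1, 3}  B4 = {1, 5}  B5 = {4, 5}
Tree: B1–B2, B2–B3, B3–B4, B4–B5

Every bag has size at most 2, so the width is 2 − 1 = 1 and tw(G) ≤ 1. Since G has at least one edge (e.g. 0–2), it is not an edgeless graph, so tw(G) ≥ 1. The upper and lower bounds meet at 1, so that is the treewidth.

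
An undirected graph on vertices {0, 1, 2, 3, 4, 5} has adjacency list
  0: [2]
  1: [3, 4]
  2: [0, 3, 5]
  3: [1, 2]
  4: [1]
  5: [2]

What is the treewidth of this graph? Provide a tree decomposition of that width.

Treewidth 1.
One such decomposition:
Bags: B1 = {1, 3}  B2 = {2, 3}  B3 = {1, 4}  B4 = {0, 2}  B5 = {2, 5}
Tree: B1–B2, B1–B3, B2–B4, B4–B5

The largest bag has 2 vertices, giving width 1; this decomposition certifies tw(G) ≤ 1. G has an edge, so its treewidth is at least 1. Combining the bounds, tw(G) = 1.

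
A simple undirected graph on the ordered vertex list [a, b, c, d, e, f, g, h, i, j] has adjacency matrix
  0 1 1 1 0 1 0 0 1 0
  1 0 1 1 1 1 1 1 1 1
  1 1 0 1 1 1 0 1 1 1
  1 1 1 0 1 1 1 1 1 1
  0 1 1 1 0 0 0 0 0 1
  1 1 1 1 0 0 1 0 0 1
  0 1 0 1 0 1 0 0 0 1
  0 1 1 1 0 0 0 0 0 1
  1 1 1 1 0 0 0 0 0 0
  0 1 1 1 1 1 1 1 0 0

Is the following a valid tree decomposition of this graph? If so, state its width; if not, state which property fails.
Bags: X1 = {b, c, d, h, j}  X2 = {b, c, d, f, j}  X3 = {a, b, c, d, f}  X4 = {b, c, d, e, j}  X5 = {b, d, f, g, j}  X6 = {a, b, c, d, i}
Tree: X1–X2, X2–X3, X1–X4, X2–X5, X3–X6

Yes; width 4.

Every vertex of G appears in some bag (union = {a, b, c, d, e, f, g, h, i, j}); every edge is covered by a bag; and for each vertex v the set of bags containing v is connected in the bag tree. The decomposition is therefore valid. The largest bag has 5 vertices, so the width is 4.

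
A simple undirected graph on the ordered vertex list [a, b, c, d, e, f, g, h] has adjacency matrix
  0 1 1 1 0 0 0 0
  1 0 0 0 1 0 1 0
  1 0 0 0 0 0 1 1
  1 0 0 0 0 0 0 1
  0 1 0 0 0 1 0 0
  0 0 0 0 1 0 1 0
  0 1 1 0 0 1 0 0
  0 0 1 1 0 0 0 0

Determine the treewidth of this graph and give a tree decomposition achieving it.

Treewidth 2.
Bags: B1 = {e, f, g}  B2 = {b, e, g}  B3 = {b, c, g}  B4 = {a, b, c}  B5 = {a, c, h}  B6 = {a, d, h}
Tree: B1–B2, B2–B3, B3–B4, B4–B5, B5–B6

Each bag holds 3 vertices, so the decomposition has width 2, which upper-bounds the treewidth. For the lower bound, G contains the cycle f–e–b–g–f, so G is not a forest; only forests have treewidth ≤ 1, hence tw(G) ≥ 2. Combining the bounds, tw(G) = 2.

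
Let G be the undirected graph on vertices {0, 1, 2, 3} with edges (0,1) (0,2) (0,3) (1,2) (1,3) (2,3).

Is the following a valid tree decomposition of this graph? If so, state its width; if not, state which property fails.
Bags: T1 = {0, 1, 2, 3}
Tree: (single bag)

Yes; width 3.

Checking the three conditions: (i) the bags cover all of {0, 1, 2, 3}; (ii) for each edge, some bag contains both endpoints; (iii) the bags containing any fixed vertex form a subtree. All hold, so the decomposition is valid with width 4 − 1 = 3.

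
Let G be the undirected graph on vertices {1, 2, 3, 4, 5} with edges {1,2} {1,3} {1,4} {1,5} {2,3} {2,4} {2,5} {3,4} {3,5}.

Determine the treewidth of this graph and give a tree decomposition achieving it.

Each bag holds 4 vertices, so the decomposition has width 3, which upper-bounds the treewidth. On the other hand G contains the 4-clique {1, 2, 3, 4}. A clique must lie in a single bag of any decomposition, so no decomposition can have width below 3. Hence tw(G) = 3 exactly.

Treewidth 3.
Bags: B1 = {1, 2, 3, 5}  B2 = {1, 2, 3, 4}
Tree: B1–B2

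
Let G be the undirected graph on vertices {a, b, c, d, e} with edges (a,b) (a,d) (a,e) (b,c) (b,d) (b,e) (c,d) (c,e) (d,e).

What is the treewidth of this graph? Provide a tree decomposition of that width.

Treewidth 3.
One optimal decomposition is:
Bags: B1 = {a, b, d, e}  B2 = {b, c, d, e}
Tree: B1–B2

Every bag has size at most 4, so the width is 4 − 1 = 3 and tw(G) ≤ 3. For the lower bound, the 4 vertices {b, c, d, e} are pairwise adjacent, and any tree decomposition puts a clique entirely inside one bag — forcing width ≥ 3. Therefore the treewidth is 3.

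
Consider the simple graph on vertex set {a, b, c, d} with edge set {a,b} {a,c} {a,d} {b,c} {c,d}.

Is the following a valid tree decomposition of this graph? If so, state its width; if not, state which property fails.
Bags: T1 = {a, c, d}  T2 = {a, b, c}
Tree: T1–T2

Yes; width 2.

Every vertex of G appears in some bag (union = {a, b, c, d}); every edge is covered by a bag; and for each vertex v the set of bags containing v is connected in the bag tree. The decomposition is therefore valid. The largest bag has 3 vertices, so the width is 2.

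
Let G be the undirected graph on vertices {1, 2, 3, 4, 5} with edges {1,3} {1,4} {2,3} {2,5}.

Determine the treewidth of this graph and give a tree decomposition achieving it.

Treewidth 1.
Bags: B1 = {2, 5}  B2 = {2, 3}  B3 = {1, 3}  B4 = {1, 4}
Tree: B1–B2, B2–B3, B3–B4

Every bag has size at most 2, so the width is 2 − 1 = 1 and tw(G) ≤ 1. Since G has at least one edge (e.g. 5–2), it is not an edgeless graph, so tw(G) ≥ 1. Hence tw(G) = 1 exactly.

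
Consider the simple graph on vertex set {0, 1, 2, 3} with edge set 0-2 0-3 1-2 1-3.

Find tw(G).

2

A width-2 tree decomposition is:
Bags: B1 = {0, 1, 2}  B2 = {0, 1, 3}
Tree: B1–B2
Every bag has size at most 3, so the width is 3 − 1 = 2 and tw(G) ≤ 2. Since 0–2–1–3–0 is a cycle in G, G is not acyclic. Forests are exactly the graphs of treewidth ≤ 1, so tw(G) ≥ 2. Hence tw(G) = 2 exactly.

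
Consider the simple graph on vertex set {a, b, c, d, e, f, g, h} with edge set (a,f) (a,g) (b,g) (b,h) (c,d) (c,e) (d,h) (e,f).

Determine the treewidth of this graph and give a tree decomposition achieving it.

Treewidth 2.
Bags: B1 = {a, b, g}  B2 = {a, b, h}  B3 = {a, d, h}  B4 = {a, c, d}  B5 = {a, c, e}  B6 = {a, e, f}
Tree: B1–B2, B2–B3, B3–B4, B4–B5, B5–B6

The largest bag has 3 vertices, giving width 2; this decomposition certifies tw(G) ≤ 2. The edges a–g–b–h–d–c–e–f–a form a cycle, so G is not a tree and its treewidth is at least 2. Combining the bounds, tw(G) = 2.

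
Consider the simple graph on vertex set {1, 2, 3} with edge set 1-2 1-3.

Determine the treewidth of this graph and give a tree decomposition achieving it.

Treewidth 1.
One optimal decomposition is:
Bags: B1 = {1, 3}  B2 = {1, 2}
Tree: B1–B2

The largest bag has 2 vertices, giving width 1; this decomposition certifies tw(G) ≤ 1. G has an edge, so its treewidth is at least 1. Hence tw(G) = 1 exactly.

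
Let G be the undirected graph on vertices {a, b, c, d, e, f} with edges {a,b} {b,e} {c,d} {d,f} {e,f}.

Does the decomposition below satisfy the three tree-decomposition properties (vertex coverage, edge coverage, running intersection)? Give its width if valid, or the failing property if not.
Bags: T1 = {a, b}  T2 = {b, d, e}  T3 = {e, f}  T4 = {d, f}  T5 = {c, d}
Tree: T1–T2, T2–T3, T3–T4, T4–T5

No — bags containing vertex d are not connected in the tree.

A tree decomposition must satisfy three properties: every vertex lies in some bag; for every edge, both endpoints lie together in some bag; and for every vertex, the bags containing it form a connected subtree. Here bags containing vertex d are not connected in the tree, so the decomposition is invalid.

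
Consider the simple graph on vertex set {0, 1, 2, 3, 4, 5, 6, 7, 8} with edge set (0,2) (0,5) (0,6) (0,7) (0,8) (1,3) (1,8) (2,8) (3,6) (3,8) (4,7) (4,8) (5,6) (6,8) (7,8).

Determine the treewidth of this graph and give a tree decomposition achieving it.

Treewidth 2.
One optimal decomposition is:
Bags: B1 = {3, 6, 8}  B2 = {0, 6, 8}  B3 = {0, 5, 6}  B4 = {0, 2, 8}  B5 = {0, 7, 8}  B6 = {1, 3, 8}  B7 = {4, 7, 8}
Tree: B1–B2, B2–B3, B2–B4, B4–B5, B1–B6, B5–B7

The largest bag has 3 vertices, giving width 2; this decomposition certifies tw(G) ≤ 2. Conversely, {0, 2, 8} is a clique of size 3, and the vertices of any clique must share a bag in every tree decomposition; so some bag has ≥ 3 vertices and tw(G) ≥ 2. Therefore the treewidth is 2.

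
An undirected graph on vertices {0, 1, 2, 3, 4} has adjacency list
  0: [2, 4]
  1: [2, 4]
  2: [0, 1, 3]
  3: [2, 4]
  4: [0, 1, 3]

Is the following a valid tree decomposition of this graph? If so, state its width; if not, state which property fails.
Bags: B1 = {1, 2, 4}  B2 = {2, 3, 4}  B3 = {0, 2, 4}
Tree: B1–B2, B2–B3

Yes; width 2.

Checking the three conditions: (i) the bags cover all of {0, 1, 2, 3, 4}; (ii) for each edge, some bag contains both endpoints; (iii) the bags containing any fixed vertex form a subtree. All hold, so the decomposition is valid with width 3 − 1 = 2.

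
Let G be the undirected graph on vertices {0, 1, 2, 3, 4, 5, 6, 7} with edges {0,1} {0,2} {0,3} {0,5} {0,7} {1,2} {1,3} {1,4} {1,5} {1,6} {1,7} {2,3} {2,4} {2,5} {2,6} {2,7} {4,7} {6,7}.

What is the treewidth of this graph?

3

A width-3 tree decomposition is:
Bags: B1 = {1, 2, 6, 7}  B2 = {0, 1, 2, 7}  B3 = {1, 2, 4, 7}  B4 = {0, 1, 2, 5}  B5 = {0, 1, 2, 3}
Tree: B1–B2, B2–B3, B2–B4, B4–B5
Every bag has size at most 4, so the width is 4 − 1 = 3 and tw(G) ≤ 3. Conversely, {0, 1, 2, 3} is a clique of size 4, and the vertices of any clique must share a bag in every tree decomposition; so some bag has ≥ 4 vertices and tw(G) ≥ 3. The upper and lower bounds meet at 3, so that is the treewidth.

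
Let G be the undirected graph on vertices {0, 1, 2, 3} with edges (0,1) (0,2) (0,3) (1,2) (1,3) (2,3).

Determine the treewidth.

A width-3 tree decomposition is:
Bags: B1 = {0, 1, 2, 3}
Tree: (single bag)
A single bag containing all 4 vertices is trivially a valid decomposition of width 3. For the lower bound, the 4 vertices {0, 1, 2, 3} are pairwise adjacent, and any tree decomposition puts a clique entirely inside one bag — forcing width ≥ 3. Hence tw(G) = 3 exactly.

3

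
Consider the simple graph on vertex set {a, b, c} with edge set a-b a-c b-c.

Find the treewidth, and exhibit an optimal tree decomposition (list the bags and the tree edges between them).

Treewidth 2.
One such decomposition:
Bags: B1 = {a, b, c}
Tree: (single bag)

A single bag containing all 3 vertices is trivially a valid decomposition of width 2. Conversely, {a, b, c} is a clique of size 3, and the vertices of any clique must share a bag in every tree decomposition; so some bag has ≥ 3 vertices and tw(G) ≥ 2. Therefore the treewidth is 2.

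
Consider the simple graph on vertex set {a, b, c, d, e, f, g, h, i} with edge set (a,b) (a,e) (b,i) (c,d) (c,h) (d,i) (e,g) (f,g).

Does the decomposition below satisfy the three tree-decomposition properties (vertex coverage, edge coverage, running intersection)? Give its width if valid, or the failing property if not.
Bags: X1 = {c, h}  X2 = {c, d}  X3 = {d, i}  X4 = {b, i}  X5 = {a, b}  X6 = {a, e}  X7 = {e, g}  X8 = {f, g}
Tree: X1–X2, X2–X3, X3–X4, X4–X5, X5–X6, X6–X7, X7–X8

Yes; width 1.

Vertex coverage: the bags together contain {a, b, c, d, e, f, g, h, i}, the full vertex set. Edge coverage: each edge of G has both endpoints in at least one bag. Running intersection: for every vertex, the bags containing it form a connected subtree. All three properties hold, so this is a valid tree decomposition of width max|bag| − 1 = 1, and hence tw(G) ≤ 1.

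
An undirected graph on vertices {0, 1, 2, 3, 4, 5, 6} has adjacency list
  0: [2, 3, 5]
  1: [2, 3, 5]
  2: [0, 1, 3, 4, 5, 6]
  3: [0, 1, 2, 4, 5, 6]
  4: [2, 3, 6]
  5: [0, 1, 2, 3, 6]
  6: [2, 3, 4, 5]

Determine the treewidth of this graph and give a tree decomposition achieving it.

Treewidth 3.
Bags: B1 = {2, 3, 5, 6}  B2 = {1, 2, 3, 5}  B3 = {0, 2, 3, 5}  B4 = {2, 3, 4, 6}
Tree: B1–B2, B2–B3, B1–B4

The largest bag has 4 vertices, giving width 3; this decomposition certifies tw(G) ≤ 3. On the other hand G contains the 4-clique {2, 3, 4, 6}. A clique must lie in a single bag of any decomposition, so no decomposition can have width below 3. Therefore the treewidth is 3.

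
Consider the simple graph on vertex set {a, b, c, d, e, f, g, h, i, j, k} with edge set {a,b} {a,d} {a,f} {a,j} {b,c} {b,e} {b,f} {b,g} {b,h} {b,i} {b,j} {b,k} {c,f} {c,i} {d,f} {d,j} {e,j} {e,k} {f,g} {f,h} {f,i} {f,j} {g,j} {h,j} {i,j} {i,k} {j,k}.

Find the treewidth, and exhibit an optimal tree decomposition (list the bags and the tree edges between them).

Treewidth 3.
One such decomposition:
Bags: B1 = {b, c, f, i}  B2 = {b, f, i, j}  B3 = {b, f, g, j}  B4 = {a, b, f, j}  B5 = {a, d, f, j}  B6 = {b, i, j, k}  B7 = {b, e, j, k}  B8 = {b, f, h, j}
Tree: B1–B2, B2–B3, B2–B4, B4–B5, B2–B6, B6–B7, B2–B8

Every bag has size at most 4, so the width is 4 − 1 = 3 and tw(G) ≤ 3. For the lower bound, the 4 vertices {a, d, f, j} are pairwise adjacent, and any tree decomposition puts a clique entirely inside one bag — forcing width ≥ 3. Combining the bounds, tw(G) = 3.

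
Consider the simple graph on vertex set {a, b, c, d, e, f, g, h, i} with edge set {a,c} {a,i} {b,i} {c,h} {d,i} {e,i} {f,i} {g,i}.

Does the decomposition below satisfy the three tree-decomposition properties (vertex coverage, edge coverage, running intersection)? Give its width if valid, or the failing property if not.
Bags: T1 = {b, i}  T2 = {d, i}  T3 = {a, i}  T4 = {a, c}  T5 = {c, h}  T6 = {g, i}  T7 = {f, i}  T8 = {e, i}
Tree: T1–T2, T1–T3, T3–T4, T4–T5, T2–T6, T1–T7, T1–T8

Yes; width 1.

Vertex coverage: the bags together contain {a, b, c, d, e, f, g, h, i}, the full vertex set. Edge coverage: each edge of G has both endpoints in at least one bag. Running intersection: for every vertex, the bags containing it form a connected subtree. All three properties hold, so this is a valid tree decomposition of width max|bag| − 1 = 1, and hence tw(G) ≤ 1.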